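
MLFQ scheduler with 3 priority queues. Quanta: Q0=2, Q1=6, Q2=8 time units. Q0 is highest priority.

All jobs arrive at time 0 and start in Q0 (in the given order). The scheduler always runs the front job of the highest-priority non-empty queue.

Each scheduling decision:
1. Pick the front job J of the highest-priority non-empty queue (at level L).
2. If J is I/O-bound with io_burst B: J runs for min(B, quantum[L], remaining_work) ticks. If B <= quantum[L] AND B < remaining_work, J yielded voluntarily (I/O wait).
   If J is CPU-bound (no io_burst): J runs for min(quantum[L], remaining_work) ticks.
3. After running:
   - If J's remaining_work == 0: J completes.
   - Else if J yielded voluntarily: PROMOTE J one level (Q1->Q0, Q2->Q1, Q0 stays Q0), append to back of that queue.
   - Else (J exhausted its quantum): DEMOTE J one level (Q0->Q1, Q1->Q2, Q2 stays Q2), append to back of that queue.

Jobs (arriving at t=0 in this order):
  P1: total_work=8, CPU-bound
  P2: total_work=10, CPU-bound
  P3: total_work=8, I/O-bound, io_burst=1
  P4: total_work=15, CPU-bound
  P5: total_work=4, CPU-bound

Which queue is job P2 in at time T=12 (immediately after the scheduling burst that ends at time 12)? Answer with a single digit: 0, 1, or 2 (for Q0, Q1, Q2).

t=0-2: P1@Q0 runs 2, rem=6, quantum used, demote→Q1. Q0=[P2,P3,P4,P5] Q1=[P1] Q2=[]
t=2-4: P2@Q0 runs 2, rem=8, quantum used, demote→Q1. Q0=[P3,P4,P5] Q1=[P1,P2] Q2=[]
t=4-5: P3@Q0 runs 1, rem=7, I/O yield, promote→Q0. Q0=[P4,P5,P3] Q1=[P1,P2] Q2=[]
t=5-7: P4@Q0 runs 2, rem=13, quantum used, demote→Q1. Q0=[P5,P3] Q1=[P1,P2,P4] Q2=[]
t=7-9: P5@Q0 runs 2, rem=2, quantum used, demote→Q1. Q0=[P3] Q1=[P1,P2,P4,P5] Q2=[]
t=9-10: P3@Q0 runs 1, rem=6, I/O yield, promote→Q0. Q0=[P3] Q1=[P1,P2,P4,P5] Q2=[]
t=10-11: P3@Q0 runs 1, rem=5, I/O yield, promote→Q0. Q0=[P3] Q1=[P1,P2,P4,P5] Q2=[]
t=11-12: P3@Q0 runs 1, rem=4, I/O yield, promote→Q0. Q0=[P3] Q1=[P1,P2,P4,P5] Q2=[]
t=12-13: P3@Q0 runs 1, rem=3, I/O yield, promote→Q0. Q0=[P3] Q1=[P1,P2,P4,P5] Q2=[]
t=13-14: P3@Q0 runs 1, rem=2, I/O yield, promote→Q0. Q0=[P3] Q1=[P1,P2,P4,P5] Q2=[]
t=14-15: P3@Q0 runs 1, rem=1, I/O yield, promote→Q0. Q0=[P3] Q1=[P1,P2,P4,P5] Q2=[]
t=15-16: P3@Q0 runs 1, rem=0, completes. Q0=[] Q1=[P1,P2,P4,P5] Q2=[]
t=16-22: P1@Q1 runs 6, rem=0, completes. Q0=[] Q1=[P2,P4,P5] Q2=[]
t=22-28: P2@Q1 runs 6, rem=2, quantum used, demote→Q2. Q0=[] Q1=[P4,P5] Q2=[P2]
t=28-34: P4@Q1 runs 6, rem=7, quantum used, demote→Q2. Q0=[] Q1=[P5] Q2=[P2,P4]
t=34-36: P5@Q1 runs 2, rem=0, completes. Q0=[] Q1=[] Q2=[P2,P4]
t=36-38: P2@Q2 runs 2, rem=0, completes. Q0=[] Q1=[] Q2=[P4]
t=38-45: P4@Q2 runs 7, rem=0, completes. Q0=[] Q1=[] Q2=[]

Answer: 1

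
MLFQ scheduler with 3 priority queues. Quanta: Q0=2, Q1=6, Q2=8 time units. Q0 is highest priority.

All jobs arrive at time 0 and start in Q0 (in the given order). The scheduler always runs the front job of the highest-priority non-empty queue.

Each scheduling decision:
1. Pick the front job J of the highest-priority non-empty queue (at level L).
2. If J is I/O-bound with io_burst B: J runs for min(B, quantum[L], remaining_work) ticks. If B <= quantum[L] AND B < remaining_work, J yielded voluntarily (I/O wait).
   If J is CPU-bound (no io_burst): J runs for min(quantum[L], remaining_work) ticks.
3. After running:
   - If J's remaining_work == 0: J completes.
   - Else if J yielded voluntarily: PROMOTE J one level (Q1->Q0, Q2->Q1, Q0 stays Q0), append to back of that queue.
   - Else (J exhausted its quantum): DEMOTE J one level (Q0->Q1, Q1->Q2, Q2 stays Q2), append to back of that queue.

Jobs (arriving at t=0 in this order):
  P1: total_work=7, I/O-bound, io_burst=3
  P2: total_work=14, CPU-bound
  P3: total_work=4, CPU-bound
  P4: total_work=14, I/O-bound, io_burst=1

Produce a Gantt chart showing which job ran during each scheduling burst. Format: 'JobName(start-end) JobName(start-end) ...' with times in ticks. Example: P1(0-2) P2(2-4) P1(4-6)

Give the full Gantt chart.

t=0-2: P1@Q0 runs 2, rem=5, quantum used, demote→Q1. Q0=[P2,P3,P4] Q1=[P1] Q2=[]
t=2-4: P2@Q0 runs 2, rem=12, quantum used, demote→Q1. Q0=[P3,P4] Q1=[P1,P2] Q2=[]
t=4-6: P3@Q0 runs 2, rem=2, quantum used, demote→Q1. Q0=[P4] Q1=[P1,P2,P3] Q2=[]
t=6-7: P4@Q0 runs 1, rem=13, I/O yield, promote→Q0. Q0=[P4] Q1=[P1,P2,P3] Q2=[]
t=7-8: P4@Q0 runs 1, rem=12, I/O yield, promote→Q0. Q0=[P4] Q1=[P1,P2,P3] Q2=[]
t=8-9: P4@Q0 runs 1, rem=11, I/O yield, promote→Q0. Q0=[P4] Q1=[P1,P2,P3] Q2=[]
t=9-10: P4@Q0 runs 1, rem=10, I/O yield, promote→Q0. Q0=[P4] Q1=[P1,P2,P3] Q2=[]
t=10-11: P4@Q0 runs 1, rem=9, I/O yield, promote→Q0. Q0=[P4] Q1=[P1,P2,P3] Q2=[]
t=11-12: P4@Q0 runs 1, rem=8, I/O yield, promote→Q0. Q0=[P4] Q1=[P1,P2,P3] Q2=[]
t=12-13: P4@Q0 runs 1, rem=7, I/O yield, promote→Q0. Q0=[P4] Q1=[P1,P2,P3] Q2=[]
t=13-14: P4@Q0 runs 1, rem=6, I/O yield, promote→Q0. Q0=[P4] Q1=[P1,P2,P3] Q2=[]
t=14-15: P4@Q0 runs 1, rem=5, I/O yield, promote→Q0. Q0=[P4] Q1=[P1,P2,P3] Q2=[]
t=15-16: P4@Q0 runs 1, rem=4, I/O yield, promote→Q0. Q0=[P4] Q1=[P1,P2,P3] Q2=[]
t=16-17: P4@Q0 runs 1, rem=3, I/O yield, promote→Q0. Q0=[P4] Q1=[P1,P2,P3] Q2=[]
t=17-18: P4@Q0 runs 1, rem=2, I/O yield, promote→Q0. Q0=[P4] Q1=[P1,P2,P3] Q2=[]
t=18-19: P4@Q0 runs 1, rem=1, I/O yield, promote→Q0. Q0=[P4] Q1=[P1,P2,P3] Q2=[]
t=19-20: P4@Q0 runs 1, rem=0, completes. Q0=[] Q1=[P1,P2,P3] Q2=[]
t=20-23: P1@Q1 runs 3, rem=2, I/O yield, promote→Q0. Q0=[P1] Q1=[P2,P3] Q2=[]
t=23-25: P1@Q0 runs 2, rem=0, completes. Q0=[] Q1=[P2,P3] Q2=[]
t=25-31: P2@Q1 runs 6, rem=6, quantum used, demote→Q2. Q0=[] Q1=[P3] Q2=[P2]
t=31-33: P3@Q1 runs 2, rem=0, completes. Q0=[] Q1=[] Q2=[P2]
t=33-39: P2@Q2 runs 6, rem=0, completes. Q0=[] Q1=[] Q2=[]

Answer: P1(0-2) P2(2-4) P3(4-6) P4(6-7) P4(7-8) P4(8-9) P4(9-10) P4(10-11) P4(11-12) P4(12-13) P4(13-14) P4(14-15) P4(15-16) P4(16-17) P4(17-18) P4(18-19) P4(19-20) P1(20-23) P1(23-25) P2(25-31) P3(31-33) P2(33-39)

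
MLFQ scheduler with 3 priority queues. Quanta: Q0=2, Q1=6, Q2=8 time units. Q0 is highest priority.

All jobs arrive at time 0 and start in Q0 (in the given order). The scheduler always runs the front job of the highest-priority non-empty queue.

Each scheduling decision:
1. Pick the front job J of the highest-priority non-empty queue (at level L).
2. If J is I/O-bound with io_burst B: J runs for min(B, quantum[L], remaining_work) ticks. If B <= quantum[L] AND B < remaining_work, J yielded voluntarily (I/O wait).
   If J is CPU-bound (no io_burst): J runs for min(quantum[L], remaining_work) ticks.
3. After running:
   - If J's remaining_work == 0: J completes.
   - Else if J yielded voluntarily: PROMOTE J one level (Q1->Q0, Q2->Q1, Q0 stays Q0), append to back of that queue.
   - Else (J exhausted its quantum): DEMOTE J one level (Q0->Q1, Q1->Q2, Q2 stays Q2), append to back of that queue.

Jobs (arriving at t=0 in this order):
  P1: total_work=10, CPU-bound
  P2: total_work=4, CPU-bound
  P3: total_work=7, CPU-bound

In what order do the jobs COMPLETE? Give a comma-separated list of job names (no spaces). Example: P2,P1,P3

t=0-2: P1@Q0 runs 2, rem=8, quantum used, demote→Q1. Q0=[P2,P3] Q1=[P1] Q2=[]
t=2-4: P2@Q0 runs 2, rem=2, quantum used, demote→Q1. Q0=[P3] Q1=[P1,P2] Q2=[]
t=4-6: P3@Q0 runs 2, rem=5, quantum used, demote→Q1. Q0=[] Q1=[P1,P2,P3] Q2=[]
t=6-12: P1@Q1 runs 6, rem=2, quantum used, demote→Q2. Q0=[] Q1=[P2,P3] Q2=[P1]
t=12-14: P2@Q1 runs 2, rem=0, completes. Q0=[] Q1=[P3] Q2=[P1]
t=14-19: P3@Q1 runs 5, rem=0, completes. Q0=[] Q1=[] Q2=[P1]
t=19-21: P1@Q2 runs 2, rem=0, completes. Q0=[] Q1=[] Q2=[]

Answer: P2,P3,P1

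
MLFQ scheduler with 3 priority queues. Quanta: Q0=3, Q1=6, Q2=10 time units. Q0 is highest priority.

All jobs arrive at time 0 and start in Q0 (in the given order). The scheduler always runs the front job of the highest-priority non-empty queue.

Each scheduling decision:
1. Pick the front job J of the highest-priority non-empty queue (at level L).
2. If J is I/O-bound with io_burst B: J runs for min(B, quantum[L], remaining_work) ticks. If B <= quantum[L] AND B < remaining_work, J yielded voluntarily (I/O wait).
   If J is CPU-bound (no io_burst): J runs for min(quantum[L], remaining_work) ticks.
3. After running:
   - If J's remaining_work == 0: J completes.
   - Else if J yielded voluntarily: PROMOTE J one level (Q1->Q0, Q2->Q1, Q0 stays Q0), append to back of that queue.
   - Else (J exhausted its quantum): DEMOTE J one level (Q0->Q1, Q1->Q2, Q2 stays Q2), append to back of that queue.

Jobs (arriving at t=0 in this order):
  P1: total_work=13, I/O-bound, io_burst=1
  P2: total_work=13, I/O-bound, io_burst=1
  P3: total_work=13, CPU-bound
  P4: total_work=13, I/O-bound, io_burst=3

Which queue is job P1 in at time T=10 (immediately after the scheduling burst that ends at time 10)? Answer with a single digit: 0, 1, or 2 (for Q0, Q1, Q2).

Answer: 0

Derivation:
t=0-1: P1@Q0 runs 1, rem=12, I/O yield, promote→Q0. Q0=[P2,P3,P4,P1] Q1=[] Q2=[]
t=1-2: P2@Q0 runs 1, rem=12, I/O yield, promote→Q0. Q0=[P3,P4,P1,P2] Q1=[] Q2=[]
t=2-5: P3@Q0 runs 3, rem=10, quantum used, demote→Q1. Q0=[P4,P1,P2] Q1=[P3] Q2=[]
t=5-8: P4@Q0 runs 3, rem=10, I/O yield, promote→Q0. Q0=[P1,P2,P4] Q1=[P3] Q2=[]
t=8-9: P1@Q0 runs 1, rem=11, I/O yield, promote→Q0. Q0=[P2,P4,P1] Q1=[P3] Q2=[]
t=9-10: P2@Q0 runs 1, rem=11, I/O yield, promote→Q0. Q0=[P4,P1,P2] Q1=[P3] Q2=[]
t=10-13: P4@Q0 runs 3, rem=7, I/O yield, promote→Q0. Q0=[P1,P2,P4] Q1=[P3] Q2=[]
t=13-14: P1@Q0 runs 1, rem=10, I/O yield, promote→Q0. Q0=[P2,P4,P1] Q1=[P3] Q2=[]
t=14-15: P2@Q0 runs 1, rem=10, I/O yield, promote→Q0. Q0=[P4,P1,P2] Q1=[P3] Q2=[]
t=15-18: P4@Q0 runs 3, rem=4, I/O yield, promote→Q0. Q0=[P1,P2,P4] Q1=[P3] Q2=[]
t=18-19: P1@Q0 runs 1, rem=9, I/O yield, promote→Q0. Q0=[P2,P4,P1] Q1=[P3] Q2=[]
t=19-20: P2@Q0 runs 1, rem=9, I/O yield, promote→Q0. Q0=[P4,P1,P2] Q1=[P3] Q2=[]
t=20-23: P4@Q0 runs 3, rem=1, I/O yield, promote→Q0. Q0=[P1,P2,P4] Q1=[P3] Q2=[]
t=23-24: P1@Q0 runs 1, rem=8, I/O yield, promote→Q0. Q0=[P2,P4,P1] Q1=[P3] Q2=[]
t=24-25: P2@Q0 runs 1, rem=8, I/O yield, promote→Q0. Q0=[P4,P1,P2] Q1=[P3] Q2=[]
t=25-26: P4@Q0 runs 1, rem=0, completes. Q0=[P1,P2] Q1=[P3] Q2=[]
t=26-27: P1@Q0 runs 1, rem=7, I/O yield, promote→Q0. Q0=[P2,P1] Q1=[P3] Q2=[]
t=27-28: P2@Q0 runs 1, rem=7, I/O yield, promote→Q0. Q0=[P1,P2] Q1=[P3] Q2=[]
t=28-29: P1@Q0 runs 1, rem=6, I/O yield, promote→Q0. Q0=[P2,P1] Q1=[P3] Q2=[]
t=29-30: P2@Q0 runs 1, rem=6, I/O yield, promote→Q0. Q0=[P1,P2] Q1=[P3] Q2=[]
t=30-31: P1@Q0 runs 1, rem=5, I/O yield, promote→Q0. Q0=[P2,P1] Q1=[P3] Q2=[]
t=31-32: P2@Q0 runs 1, rem=5, I/O yield, promote→Q0. Q0=[P1,P2] Q1=[P3] Q2=[]
t=32-33: P1@Q0 runs 1, rem=4, I/O yield, promote→Q0. Q0=[P2,P1] Q1=[P3] Q2=[]
t=33-34: P2@Q0 runs 1, rem=4, I/O yield, promote→Q0. Q0=[P1,P2] Q1=[P3] Q2=[]
t=34-35: P1@Q0 runs 1, rem=3, I/O yield, promote→Q0. Q0=[P2,P1] Q1=[P3] Q2=[]
t=35-36: P2@Q0 runs 1, rem=3, I/O yield, promote→Q0. Q0=[P1,P2] Q1=[P3] Q2=[]
t=36-37: P1@Q0 runs 1, rem=2, I/O yield, promote→Q0. Q0=[P2,P1] Q1=[P3] Q2=[]
t=37-38: P2@Q0 runs 1, rem=2, I/O yield, promote→Q0. Q0=[P1,P2] Q1=[P3] Q2=[]
t=38-39: P1@Q0 runs 1, rem=1, I/O yield, promote→Q0. Q0=[P2,P1] Q1=[P3] Q2=[]
t=39-40: P2@Q0 runs 1, rem=1, I/O yield, promote→Q0. Q0=[P1,P2] Q1=[P3] Q2=[]
t=40-41: P1@Q0 runs 1, rem=0, completes. Q0=[P2] Q1=[P3] Q2=[]
t=41-42: P2@Q0 runs 1, rem=0, completes. Q0=[] Q1=[P3] Q2=[]
t=42-48: P3@Q1 runs 6, rem=4, quantum used, demote→Q2. Q0=[] Q1=[] Q2=[P3]
t=48-52: P3@Q2 runs 4, rem=0, completes. Q0=[] Q1=[] Q2=[]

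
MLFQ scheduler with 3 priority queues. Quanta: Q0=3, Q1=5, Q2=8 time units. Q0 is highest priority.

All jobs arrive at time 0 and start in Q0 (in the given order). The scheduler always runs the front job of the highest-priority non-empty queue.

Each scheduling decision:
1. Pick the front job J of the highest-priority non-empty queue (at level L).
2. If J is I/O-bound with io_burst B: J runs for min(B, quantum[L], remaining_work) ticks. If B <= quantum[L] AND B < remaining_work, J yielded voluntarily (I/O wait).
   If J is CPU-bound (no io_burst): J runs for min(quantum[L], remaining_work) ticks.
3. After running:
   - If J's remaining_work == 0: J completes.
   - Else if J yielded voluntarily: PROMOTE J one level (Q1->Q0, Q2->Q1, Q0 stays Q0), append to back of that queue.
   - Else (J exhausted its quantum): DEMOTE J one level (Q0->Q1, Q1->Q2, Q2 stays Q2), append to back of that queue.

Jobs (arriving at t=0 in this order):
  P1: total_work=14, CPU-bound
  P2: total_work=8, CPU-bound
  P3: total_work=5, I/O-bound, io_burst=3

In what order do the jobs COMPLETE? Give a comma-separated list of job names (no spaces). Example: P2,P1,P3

t=0-3: P1@Q0 runs 3, rem=11, quantum used, demote→Q1. Q0=[P2,P3] Q1=[P1] Q2=[]
t=3-6: P2@Q0 runs 3, rem=5, quantum used, demote→Q1. Q0=[P3] Q1=[P1,P2] Q2=[]
t=6-9: P3@Q0 runs 3, rem=2, I/O yield, promote→Q0. Q0=[P3] Q1=[P1,P2] Q2=[]
t=9-11: P3@Q0 runs 2, rem=0, completes. Q0=[] Q1=[P1,P2] Q2=[]
t=11-16: P1@Q1 runs 5, rem=6, quantum used, demote→Q2. Q0=[] Q1=[P2] Q2=[P1]
t=16-21: P2@Q1 runs 5, rem=0, completes. Q0=[] Q1=[] Q2=[P1]
t=21-27: P1@Q2 runs 6, rem=0, completes. Q0=[] Q1=[] Q2=[]

Answer: P3,P2,P1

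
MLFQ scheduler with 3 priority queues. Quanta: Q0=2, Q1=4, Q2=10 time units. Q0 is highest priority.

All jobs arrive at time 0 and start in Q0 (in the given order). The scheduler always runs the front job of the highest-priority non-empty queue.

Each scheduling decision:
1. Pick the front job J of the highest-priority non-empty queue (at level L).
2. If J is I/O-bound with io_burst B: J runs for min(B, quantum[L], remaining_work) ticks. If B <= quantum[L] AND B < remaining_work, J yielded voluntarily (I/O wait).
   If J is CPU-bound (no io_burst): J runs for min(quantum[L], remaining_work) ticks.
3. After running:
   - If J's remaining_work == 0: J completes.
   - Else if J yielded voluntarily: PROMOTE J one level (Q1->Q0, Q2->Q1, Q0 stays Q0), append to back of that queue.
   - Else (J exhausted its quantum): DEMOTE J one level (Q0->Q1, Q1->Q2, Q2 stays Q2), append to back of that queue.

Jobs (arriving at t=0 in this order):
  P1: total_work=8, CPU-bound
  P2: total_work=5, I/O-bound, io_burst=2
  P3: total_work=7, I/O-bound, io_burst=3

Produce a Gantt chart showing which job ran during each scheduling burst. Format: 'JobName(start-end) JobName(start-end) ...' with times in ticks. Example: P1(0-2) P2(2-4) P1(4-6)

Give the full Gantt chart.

Answer: P1(0-2) P2(2-4) P3(4-6) P2(6-8) P2(8-9) P1(9-13) P3(13-16) P3(16-18) P1(18-20)

Derivation:
t=0-2: P1@Q0 runs 2, rem=6, quantum used, demote→Q1. Q0=[P2,P3] Q1=[P1] Q2=[]
t=2-4: P2@Q0 runs 2, rem=3, I/O yield, promote→Q0. Q0=[P3,P2] Q1=[P1] Q2=[]
t=4-6: P3@Q0 runs 2, rem=5, quantum used, demote→Q1. Q0=[P2] Q1=[P1,P3] Q2=[]
t=6-8: P2@Q0 runs 2, rem=1, I/O yield, promote→Q0. Q0=[P2] Q1=[P1,P3] Q2=[]
t=8-9: P2@Q0 runs 1, rem=0, completes. Q0=[] Q1=[P1,P3] Q2=[]
t=9-13: P1@Q1 runs 4, rem=2, quantum used, demote→Q2. Q0=[] Q1=[P3] Q2=[P1]
t=13-16: P3@Q1 runs 3, rem=2, I/O yield, promote→Q0. Q0=[P3] Q1=[] Q2=[P1]
t=16-18: P3@Q0 runs 2, rem=0, completes. Q0=[] Q1=[] Q2=[P1]
t=18-20: P1@Q2 runs 2, rem=0, completes. Q0=[] Q1=[] Q2=[]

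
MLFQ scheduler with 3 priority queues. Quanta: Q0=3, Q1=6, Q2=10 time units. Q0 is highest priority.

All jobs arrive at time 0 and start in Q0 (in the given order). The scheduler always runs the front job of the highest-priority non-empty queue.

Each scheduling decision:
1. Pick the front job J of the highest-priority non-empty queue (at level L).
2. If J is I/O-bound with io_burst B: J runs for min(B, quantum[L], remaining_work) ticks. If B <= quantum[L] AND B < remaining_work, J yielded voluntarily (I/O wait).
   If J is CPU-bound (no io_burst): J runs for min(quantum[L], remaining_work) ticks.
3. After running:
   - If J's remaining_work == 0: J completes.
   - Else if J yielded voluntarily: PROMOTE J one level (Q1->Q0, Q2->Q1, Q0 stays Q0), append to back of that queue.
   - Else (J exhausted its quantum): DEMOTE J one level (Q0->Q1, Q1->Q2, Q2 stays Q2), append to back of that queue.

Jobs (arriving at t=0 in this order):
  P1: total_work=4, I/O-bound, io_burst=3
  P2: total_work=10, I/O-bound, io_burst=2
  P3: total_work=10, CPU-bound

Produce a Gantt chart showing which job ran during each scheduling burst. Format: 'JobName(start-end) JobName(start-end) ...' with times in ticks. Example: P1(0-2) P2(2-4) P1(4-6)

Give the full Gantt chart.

t=0-3: P1@Q0 runs 3, rem=1, I/O yield, promote→Q0. Q0=[P2,P3,P1] Q1=[] Q2=[]
t=3-5: P2@Q0 runs 2, rem=8, I/O yield, promote→Q0. Q0=[P3,P1,P2] Q1=[] Q2=[]
t=5-8: P3@Q0 runs 3, rem=7, quantum used, demote→Q1. Q0=[P1,P2] Q1=[P3] Q2=[]
t=8-9: P1@Q0 runs 1, rem=0, completes. Q0=[P2] Q1=[P3] Q2=[]
t=9-11: P2@Q0 runs 2, rem=6, I/O yield, promote→Q0. Q0=[P2] Q1=[P3] Q2=[]
t=11-13: P2@Q0 runs 2, rem=4, I/O yield, promote→Q0. Q0=[P2] Q1=[P3] Q2=[]
t=13-15: P2@Q0 runs 2, rem=2, I/O yield, promote→Q0. Q0=[P2] Q1=[P3] Q2=[]
t=15-17: P2@Q0 runs 2, rem=0, completes. Q0=[] Q1=[P3] Q2=[]
t=17-23: P3@Q1 runs 6, rem=1, quantum used, demote→Q2. Q0=[] Q1=[] Q2=[P3]
t=23-24: P3@Q2 runs 1, rem=0, completes. Q0=[] Q1=[] Q2=[]

Answer: P1(0-3) P2(3-5) P3(5-8) P1(8-9) P2(9-11) P2(11-13) P2(13-15) P2(15-17) P3(17-23) P3(23-24)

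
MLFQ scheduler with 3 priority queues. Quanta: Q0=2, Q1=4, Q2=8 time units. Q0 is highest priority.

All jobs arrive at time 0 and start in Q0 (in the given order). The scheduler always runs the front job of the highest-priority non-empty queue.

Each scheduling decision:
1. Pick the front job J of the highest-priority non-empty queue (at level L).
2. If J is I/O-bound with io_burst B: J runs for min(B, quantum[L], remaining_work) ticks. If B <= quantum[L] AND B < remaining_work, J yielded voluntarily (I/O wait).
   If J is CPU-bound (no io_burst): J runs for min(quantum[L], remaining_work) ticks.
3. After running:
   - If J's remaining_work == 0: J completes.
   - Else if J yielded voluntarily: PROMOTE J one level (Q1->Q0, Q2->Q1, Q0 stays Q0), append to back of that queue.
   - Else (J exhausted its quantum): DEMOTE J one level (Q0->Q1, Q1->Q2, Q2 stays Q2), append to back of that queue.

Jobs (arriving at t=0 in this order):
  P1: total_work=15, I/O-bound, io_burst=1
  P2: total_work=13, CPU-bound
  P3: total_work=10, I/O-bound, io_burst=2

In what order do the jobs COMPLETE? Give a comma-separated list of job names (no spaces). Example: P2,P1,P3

t=0-1: P1@Q0 runs 1, rem=14, I/O yield, promote→Q0. Q0=[P2,P3,P1] Q1=[] Q2=[]
t=1-3: P2@Q0 runs 2, rem=11, quantum used, demote→Q1. Q0=[P3,P1] Q1=[P2] Q2=[]
t=3-5: P3@Q0 runs 2, rem=8, I/O yield, promote→Q0. Q0=[P1,P3] Q1=[P2] Q2=[]
t=5-6: P1@Q0 runs 1, rem=13, I/O yield, promote→Q0. Q0=[P3,P1] Q1=[P2] Q2=[]
t=6-8: P3@Q0 runs 2, rem=6, I/O yield, promote→Q0. Q0=[P1,P3] Q1=[P2] Q2=[]
t=8-9: P1@Q0 runs 1, rem=12, I/O yield, promote→Q0. Q0=[P3,P1] Q1=[P2] Q2=[]
t=9-11: P3@Q0 runs 2, rem=4, I/O yield, promote→Q0. Q0=[P1,P3] Q1=[P2] Q2=[]
t=11-12: P1@Q0 runs 1, rem=11, I/O yield, promote→Q0. Q0=[P3,P1] Q1=[P2] Q2=[]
t=12-14: P3@Q0 runs 2, rem=2, I/O yield, promote→Q0. Q0=[P1,P3] Q1=[P2] Q2=[]
t=14-15: P1@Q0 runs 1, rem=10, I/O yield, promote→Q0. Q0=[P3,P1] Q1=[P2] Q2=[]
t=15-17: P3@Q0 runs 2, rem=0, completes. Q0=[P1] Q1=[P2] Q2=[]
t=17-18: P1@Q0 runs 1, rem=9, I/O yield, promote→Q0. Q0=[P1] Q1=[P2] Q2=[]
t=18-19: P1@Q0 runs 1, rem=8, I/O yield, promote→Q0. Q0=[P1] Q1=[P2] Q2=[]
t=19-20: P1@Q0 runs 1, rem=7, I/O yield, promote→Q0. Q0=[P1] Q1=[P2] Q2=[]
t=20-21: P1@Q0 runs 1, rem=6, I/O yield, promote→Q0. Q0=[P1] Q1=[P2] Q2=[]
t=21-22: P1@Q0 runs 1, rem=5, I/O yield, promote→Q0. Q0=[P1] Q1=[P2] Q2=[]
t=22-23: P1@Q0 runs 1, rem=4, I/O yield, promote→Q0. Q0=[P1] Q1=[P2] Q2=[]
t=23-24: P1@Q0 runs 1, rem=3, I/O yield, promote→Q0. Q0=[P1] Q1=[P2] Q2=[]
t=24-25: P1@Q0 runs 1, rem=2, I/O yield, promote→Q0. Q0=[P1] Q1=[P2] Q2=[]
t=25-26: P1@Q0 runs 1, rem=1, I/O yield, promote→Q0. Q0=[P1] Q1=[P2] Q2=[]
t=26-27: P1@Q0 runs 1, rem=0, completes. Q0=[] Q1=[P2] Q2=[]
t=27-31: P2@Q1 runs 4, rem=7, quantum used, demote→Q2. Q0=[] Q1=[] Q2=[P2]
t=31-38: P2@Q2 runs 7, rem=0, completes. Q0=[] Q1=[] Q2=[]

Answer: P3,P1,P2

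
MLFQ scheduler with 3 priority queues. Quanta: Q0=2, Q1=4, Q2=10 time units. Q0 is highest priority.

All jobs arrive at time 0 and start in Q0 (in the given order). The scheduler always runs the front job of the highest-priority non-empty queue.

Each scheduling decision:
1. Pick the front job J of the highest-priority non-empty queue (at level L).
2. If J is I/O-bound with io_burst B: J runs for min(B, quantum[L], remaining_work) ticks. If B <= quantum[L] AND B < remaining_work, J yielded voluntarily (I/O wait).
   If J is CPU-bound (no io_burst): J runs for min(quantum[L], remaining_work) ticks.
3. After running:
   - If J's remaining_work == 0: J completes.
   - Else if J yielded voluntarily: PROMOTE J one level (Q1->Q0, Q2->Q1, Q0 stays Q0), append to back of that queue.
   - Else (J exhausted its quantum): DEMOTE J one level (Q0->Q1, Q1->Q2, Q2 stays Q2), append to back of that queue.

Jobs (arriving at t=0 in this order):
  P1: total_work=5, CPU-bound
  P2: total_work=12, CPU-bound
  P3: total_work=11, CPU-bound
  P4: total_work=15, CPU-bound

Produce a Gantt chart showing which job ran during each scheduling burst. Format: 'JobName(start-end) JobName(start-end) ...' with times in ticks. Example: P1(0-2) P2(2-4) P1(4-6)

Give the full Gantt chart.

Answer: P1(0-2) P2(2-4) P3(4-6) P4(6-8) P1(8-11) P2(11-15) P3(15-19) P4(19-23) P2(23-29) P3(29-34) P4(34-43)

Derivation:
t=0-2: P1@Q0 runs 2, rem=3, quantum used, demote→Q1. Q0=[P2,P3,P4] Q1=[P1] Q2=[]
t=2-4: P2@Q0 runs 2, rem=10, quantum used, demote→Q1. Q0=[P3,P4] Q1=[P1,P2] Q2=[]
t=4-6: P3@Q0 runs 2, rem=9, quantum used, demote→Q1. Q0=[P4] Q1=[P1,P2,P3] Q2=[]
t=6-8: P4@Q0 runs 2, rem=13, quantum used, demote→Q1. Q0=[] Q1=[P1,P2,P3,P4] Q2=[]
t=8-11: P1@Q1 runs 3, rem=0, completes. Q0=[] Q1=[P2,P3,P4] Q2=[]
t=11-15: P2@Q1 runs 4, rem=6, quantum used, demote→Q2. Q0=[] Q1=[P3,P4] Q2=[P2]
t=15-19: P3@Q1 runs 4, rem=5, quantum used, demote→Q2. Q0=[] Q1=[P4] Q2=[P2,P3]
t=19-23: P4@Q1 runs 4, rem=9, quantum used, demote→Q2. Q0=[] Q1=[] Q2=[P2,P3,P4]
t=23-29: P2@Q2 runs 6, rem=0, completes. Q0=[] Q1=[] Q2=[P3,P4]
t=29-34: P3@Q2 runs 5, rem=0, completes. Q0=[] Q1=[] Q2=[P4]
t=34-43: P4@Q2 runs 9, rem=0, completes. Q0=[] Q1=[] Q2=[]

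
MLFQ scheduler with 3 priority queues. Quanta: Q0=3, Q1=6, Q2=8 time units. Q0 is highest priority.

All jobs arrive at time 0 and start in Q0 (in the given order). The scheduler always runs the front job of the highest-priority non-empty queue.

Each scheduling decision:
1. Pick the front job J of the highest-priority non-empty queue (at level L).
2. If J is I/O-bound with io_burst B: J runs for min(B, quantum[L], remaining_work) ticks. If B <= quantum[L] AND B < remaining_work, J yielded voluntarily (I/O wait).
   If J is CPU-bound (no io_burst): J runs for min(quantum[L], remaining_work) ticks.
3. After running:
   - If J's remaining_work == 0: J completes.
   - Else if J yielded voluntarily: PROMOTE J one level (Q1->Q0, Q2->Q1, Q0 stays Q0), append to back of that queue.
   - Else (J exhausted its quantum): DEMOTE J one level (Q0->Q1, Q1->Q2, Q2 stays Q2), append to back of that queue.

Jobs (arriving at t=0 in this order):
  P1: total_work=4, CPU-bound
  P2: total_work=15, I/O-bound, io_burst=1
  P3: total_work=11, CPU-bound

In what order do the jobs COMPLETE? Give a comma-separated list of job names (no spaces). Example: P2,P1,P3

Answer: P2,P1,P3

Derivation:
t=0-3: P1@Q0 runs 3, rem=1, quantum used, demote→Q1. Q0=[P2,P3] Q1=[P1] Q2=[]
t=3-4: P2@Q0 runs 1, rem=14, I/O yield, promote→Q0. Q0=[P3,P2] Q1=[P1] Q2=[]
t=4-7: P3@Q0 runs 3, rem=8, quantum used, demote→Q1. Q0=[P2] Q1=[P1,P3] Q2=[]
t=7-8: P2@Q0 runs 1, rem=13, I/O yield, promote→Q0. Q0=[P2] Q1=[P1,P3] Q2=[]
t=8-9: P2@Q0 runs 1, rem=12, I/O yield, promote→Q0. Q0=[P2] Q1=[P1,P3] Q2=[]
t=9-10: P2@Q0 runs 1, rem=11, I/O yield, promote→Q0. Q0=[P2] Q1=[P1,P3] Q2=[]
t=10-11: P2@Q0 runs 1, rem=10, I/O yield, promote→Q0. Q0=[P2] Q1=[P1,P3] Q2=[]
t=11-12: P2@Q0 runs 1, rem=9, I/O yield, promote→Q0. Q0=[P2] Q1=[P1,P3] Q2=[]
t=12-13: P2@Q0 runs 1, rem=8, I/O yield, promote→Q0. Q0=[P2] Q1=[P1,P3] Q2=[]
t=13-14: P2@Q0 runs 1, rem=7, I/O yield, promote→Q0. Q0=[P2] Q1=[P1,P3] Q2=[]
t=14-15: P2@Q0 runs 1, rem=6, I/O yield, promote→Q0. Q0=[P2] Q1=[P1,P3] Q2=[]
t=15-16: P2@Q0 runs 1, rem=5, I/O yield, promote→Q0. Q0=[P2] Q1=[P1,P3] Q2=[]
t=16-17: P2@Q0 runs 1, rem=4, I/O yield, promote→Q0. Q0=[P2] Q1=[P1,P3] Q2=[]
t=17-18: P2@Q0 runs 1, rem=3, I/O yield, promote→Q0. Q0=[P2] Q1=[P1,P3] Q2=[]
t=18-19: P2@Q0 runs 1, rem=2, I/O yield, promote→Q0. Q0=[P2] Q1=[P1,P3] Q2=[]
t=19-20: P2@Q0 runs 1, rem=1, I/O yield, promote→Q0. Q0=[P2] Q1=[P1,P3] Q2=[]
t=20-21: P2@Q0 runs 1, rem=0, completes. Q0=[] Q1=[P1,P3] Q2=[]
t=21-22: P1@Q1 runs 1, rem=0, completes. Q0=[] Q1=[P3] Q2=[]
t=22-28: P3@Q1 runs 6, rem=2, quantum used, demote→Q2. Q0=[] Q1=[] Q2=[P3]
t=28-30: P3@Q2 runs 2, rem=0, completes. Q0=[] Q1=[] Q2=[]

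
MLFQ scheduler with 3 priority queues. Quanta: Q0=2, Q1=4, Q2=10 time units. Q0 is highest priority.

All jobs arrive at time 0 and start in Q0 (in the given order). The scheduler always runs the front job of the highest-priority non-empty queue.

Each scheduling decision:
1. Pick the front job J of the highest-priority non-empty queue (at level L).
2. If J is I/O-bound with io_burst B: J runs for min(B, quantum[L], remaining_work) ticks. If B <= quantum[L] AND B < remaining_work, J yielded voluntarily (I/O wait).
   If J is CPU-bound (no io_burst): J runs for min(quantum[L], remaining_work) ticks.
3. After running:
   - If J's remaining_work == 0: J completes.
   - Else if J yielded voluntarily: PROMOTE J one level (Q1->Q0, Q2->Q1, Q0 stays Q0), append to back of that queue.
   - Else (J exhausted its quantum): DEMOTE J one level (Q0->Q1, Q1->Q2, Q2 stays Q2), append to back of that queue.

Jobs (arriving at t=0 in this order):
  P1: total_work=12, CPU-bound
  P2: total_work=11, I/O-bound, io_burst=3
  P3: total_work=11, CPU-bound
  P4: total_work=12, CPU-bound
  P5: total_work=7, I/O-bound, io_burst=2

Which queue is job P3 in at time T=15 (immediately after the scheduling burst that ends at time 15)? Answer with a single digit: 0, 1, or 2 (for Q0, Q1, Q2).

Answer: 1

Derivation:
t=0-2: P1@Q0 runs 2, rem=10, quantum used, demote→Q1. Q0=[P2,P3,P4,P5] Q1=[P1] Q2=[]
t=2-4: P2@Q0 runs 2, rem=9, quantum used, demote→Q1. Q0=[P3,P4,P5] Q1=[P1,P2] Q2=[]
t=4-6: P3@Q0 runs 2, rem=9, quantum used, demote→Q1. Q0=[P4,P5] Q1=[P1,P2,P3] Q2=[]
t=6-8: P4@Q0 runs 2, rem=10, quantum used, demote→Q1. Q0=[P5] Q1=[P1,P2,P3,P4] Q2=[]
t=8-10: P5@Q0 runs 2, rem=5, I/O yield, promote→Q0. Q0=[P5] Q1=[P1,P2,P3,P4] Q2=[]
t=10-12: P5@Q0 runs 2, rem=3, I/O yield, promote→Q0. Q0=[P5] Q1=[P1,P2,P3,P4] Q2=[]
t=12-14: P5@Q0 runs 2, rem=1, I/O yield, promote→Q0. Q0=[P5] Q1=[P1,P2,P3,P4] Q2=[]
t=14-15: P5@Q0 runs 1, rem=0, completes. Q0=[] Q1=[P1,P2,P3,P4] Q2=[]
t=15-19: P1@Q1 runs 4, rem=6, quantum used, demote→Q2. Q0=[] Q1=[P2,P3,P4] Q2=[P1]
t=19-22: P2@Q1 runs 3, rem=6, I/O yield, promote→Q0. Q0=[P2] Q1=[P3,P4] Q2=[P1]
t=22-24: P2@Q0 runs 2, rem=4, quantum used, demote→Q1. Q0=[] Q1=[P3,P4,P2] Q2=[P1]
t=24-28: P3@Q1 runs 4, rem=5, quantum used, demote→Q2. Q0=[] Q1=[P4,P2] Q2=[P1,P3]
t=28-32: P4@Q1 runs 4, rem=6, quantum used, demote→Q2. Q0=[] Q1=[P2] Q2=[P1,P3,P4]
t=32-35: P2@Q1 runs 3, rem=1, I/O yield, promote→Q0. Q0=[P2] Q1=[] Q2=[P1,P3,P4]
t=35-36: P2@Q0 runs 1, rem=0, completes. Q0=[] Q1=[] Q2=[P1,P3,P4]
t=36-42: P1@Q2 runs 6, rem=0, completes. Q0=[] Q1=[] Q2=[P3,P4]
t=42-47: P3@Q2 runs 5, rem=0, completes. Q0=[] Q1=[] Q2=[P4]
t=47-53: P4@Q2 runs 6, rem=0, completes. Q0=[] Q1=[] Q2=[]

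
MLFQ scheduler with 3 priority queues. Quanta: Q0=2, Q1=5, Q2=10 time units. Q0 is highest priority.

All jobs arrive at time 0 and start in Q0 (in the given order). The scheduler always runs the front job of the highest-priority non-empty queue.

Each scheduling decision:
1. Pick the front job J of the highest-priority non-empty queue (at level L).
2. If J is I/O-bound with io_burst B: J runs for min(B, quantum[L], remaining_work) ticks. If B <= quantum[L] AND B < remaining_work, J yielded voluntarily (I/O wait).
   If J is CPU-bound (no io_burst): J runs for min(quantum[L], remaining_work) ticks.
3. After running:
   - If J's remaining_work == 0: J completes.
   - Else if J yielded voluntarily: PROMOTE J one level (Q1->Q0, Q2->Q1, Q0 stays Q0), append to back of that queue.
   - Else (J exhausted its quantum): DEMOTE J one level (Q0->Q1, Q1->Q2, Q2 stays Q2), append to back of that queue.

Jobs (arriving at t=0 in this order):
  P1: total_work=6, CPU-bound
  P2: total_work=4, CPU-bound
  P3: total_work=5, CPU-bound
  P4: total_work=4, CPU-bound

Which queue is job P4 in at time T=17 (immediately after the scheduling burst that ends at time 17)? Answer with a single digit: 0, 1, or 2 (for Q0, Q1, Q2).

Answer: 1

Derivation:
t=0-2: P1@Q0 runs 2, rem=4, quantum used, demote→Q1. Q0=[P2,P3,P4] Q1=[P1] Q2=[]
t=2-4: P2@Q0 runs 2, rem=2, quantum used, demote→Q1. Q0=[P3,P4] Q1=[P1,P2] Q2=[]
t=4-6: P3@Q0 runs 2, rem=3, quantum used, demote→Q1. Q0=[P4] Q1=[P1,P2,P3] Q2=[]
t=6-8: P4@Q0 runs 2, rem=2, quantum used, demote→Q1. Q0=[] Q1=[P1,P2,P3,P4] Q2=[]
t=8-12: P1@Q1 runs 4, rem=0, completes. Q0=[] Q1=[P2,P3,P4] Q2=[]
t=12-14: P2@Q1 runs 2, rem=0, completes. Q0=[] Q1=[P3,P4] Q2=[]
t=14-17: P3@Q1 runs 3, rem=0, completes. Q0=[] Q1=[P4] Q2=[]
t=17-19: P4@Q1 runs 2, rem=0, completes. Q0=[] Q1=[] Q2=[]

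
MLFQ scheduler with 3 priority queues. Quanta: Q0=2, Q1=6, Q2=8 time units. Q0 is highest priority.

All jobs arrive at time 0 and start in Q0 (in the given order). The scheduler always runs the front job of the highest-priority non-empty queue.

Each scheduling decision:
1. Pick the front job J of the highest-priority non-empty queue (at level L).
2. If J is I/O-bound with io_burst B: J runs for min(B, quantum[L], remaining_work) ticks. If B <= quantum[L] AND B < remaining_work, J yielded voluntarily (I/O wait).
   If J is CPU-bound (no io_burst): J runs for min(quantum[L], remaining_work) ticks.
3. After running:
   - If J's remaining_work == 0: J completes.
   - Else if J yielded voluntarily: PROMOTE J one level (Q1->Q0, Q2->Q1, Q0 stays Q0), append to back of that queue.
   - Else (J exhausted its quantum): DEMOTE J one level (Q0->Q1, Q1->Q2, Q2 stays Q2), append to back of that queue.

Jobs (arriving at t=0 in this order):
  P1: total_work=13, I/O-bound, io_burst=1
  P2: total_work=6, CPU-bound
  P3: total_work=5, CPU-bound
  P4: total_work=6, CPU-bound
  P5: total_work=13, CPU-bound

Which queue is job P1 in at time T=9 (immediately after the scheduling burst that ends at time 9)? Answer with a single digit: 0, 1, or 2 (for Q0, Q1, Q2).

t=0-1: P1@Q0 runs 1, rem=12, I/O yield, promote→Q0. Q0=[P2,P3,P4,P5,P1] Q1=[] Q2=[]
t=1-3: P2@Q0 runs 2, rem=4, quantum used, demote→Q1. Q0=[P3,P4,P5,P1] Q1=[P2] Q2=[]
t=3-5: P3@Q0 runs 2, rem=3, quantum used, demote→Q1. Q0=[P4,P5,P1] Q1=[P2,P3] Q2=[]
t=5-7: P4@Q0 runs 2, rem=4, quantum used, demote→Q1. Q0=[P5,P1] Q1=[P2,P3,P4] Q2=[]
t=7-9: P5@Q0 runs 2, rem=11, quantum used, demote→Q1. Q0=[P1] Q1=[P2,P3,P4,P5] Q2=[]
t=9-10: P1@Q0 runs 1, rem=11, I/O yield, promote→Q0. Q0=[P1] Q1=[P2,P3,P4,P5] Q2=[]
t=10-11: P1@Q0 runs 1, rem=10, I/O yield, promote→Q0. Q0=[P1] Q1=[P2,P3,P4,P5] Q2=[]
t=11-12: P1@Q0 runs 1, rem=9, I/O yield, promote→Q0. Q0=[P1] Q1=[P2,P3,P4,P5] Q2=[]
t=12-13: P1@Q0 runs 1, rem=8, I/O yield, promote→Q0. Q0=[P1] Q1=[P2,P3,P4,P5] Q2=[]
t=13-14: P1@Q0 runs 1, rem=7, I/O yield, promote→Q0. Q0=[P1] Q1=[P2,P3,P4,P5] Q2=[]
t=14-15: P1@Q0 runs 1, rem=6, I/O yield, promote→Q0. Q0=[P1] Q1=[P2,P3,P4,P5] Q2=[]
t=15-16: P1@Q0 runs 1, rem=5, I/O yield, promote→Q0. Q0=[P1] Q1=[P2,P3,P4,P5] Q2=[]
t=16-17: P1@Q0 runs 1, rem=4, I/O yield, promote→Q0. Q0=[P1] Q1=[P2,P3,P4,P5] Q2=[]
t=17-18: P1@Q0 runs 1, rem=3, I/O yield, promote→Q0. Q0=[P1] Q1=[P2,P3,P4,P5] Q2=[]
t=18-19: P1@Q0 runs 1, rem=2, I/O yield, promote→Q0. Q0=[P1] Q1=[P2,P3,P4,P5] Q2=[]
t=19-20: P1@Q0 runs 1, rem=1, I/O yield, promote→Q0. Q0=[P1] Q1=[P2,P3,P4,P5] Q2=[]
t=20-21: P1@Q0 runs 1, rem=0, completes. Q0=[] Q1=[P2,P3,P4,P5] Q2=[]
t=21-25: P2@Q1 runs 4, rem=0, completes. Q0=[] Q1=[P3,P4,P5] Q2=[]
t=25-28: P3@Q1 runs 3, rem=0, completes. Q0=[] Q1=[P4,P5] Q2=[]
t=28-32: P4@Q1 runs 4, rem=0, completes. Q0=[] Q1=[P5] Q2=[]
t=32-38: P5@Q1 runs 6, rem=5, quantum used, demote→Q2. Q0=[] Q1=[] Q2=[P5]
t=38-43: P5@Q2 runs 5, rem=0, completes. Q0=[] Q1=[] Q2=[]

Answer: 0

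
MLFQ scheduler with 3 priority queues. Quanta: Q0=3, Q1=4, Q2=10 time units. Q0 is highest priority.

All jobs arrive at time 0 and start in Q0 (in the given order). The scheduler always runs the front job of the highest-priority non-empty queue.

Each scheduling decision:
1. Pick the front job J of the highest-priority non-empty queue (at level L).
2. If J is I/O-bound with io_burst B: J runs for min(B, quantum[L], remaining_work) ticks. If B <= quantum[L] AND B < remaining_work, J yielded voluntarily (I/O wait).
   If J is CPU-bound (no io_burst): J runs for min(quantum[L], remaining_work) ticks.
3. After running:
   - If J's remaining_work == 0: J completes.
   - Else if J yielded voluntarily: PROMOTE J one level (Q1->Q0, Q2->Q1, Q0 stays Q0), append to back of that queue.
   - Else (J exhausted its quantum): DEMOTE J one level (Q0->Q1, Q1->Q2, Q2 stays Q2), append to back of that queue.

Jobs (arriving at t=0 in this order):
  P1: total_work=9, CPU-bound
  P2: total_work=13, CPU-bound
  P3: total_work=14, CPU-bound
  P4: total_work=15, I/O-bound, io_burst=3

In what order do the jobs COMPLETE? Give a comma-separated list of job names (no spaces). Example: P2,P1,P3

t=0-3: P1@Q0 runs 3, rem=6, quantum used, demote→Q1. Q0=[P2,P3,P4] Q1=[P1] Q2=[]
t=3-6: P2@Q0 runs 3, rem=10, quantum used, demote→Q1. Q0=[P3,P4] Q1=[P1,P2] Q2=[]
t=6-9: P3@Q0 runs 3, rem=11, quantum used, demote→Q1. Q0=[P4] Q1=[P1,P2,P3] Q2=[]
t=9-12: P4@Q0 runs 3, rem=12, I/O yield, promote→Q0. Q0=[P4] Q1=[P1,P2,P3] Q2=[]
t=12-15: P4@Q0 runs 3, rem=9, I/O yield, promote→Q0. Q0=[P4] Q1=[P1,P2,P3] Q2=[]
t=15-18: P4@Q0 runs 3, rem=6, I/O yield, promote→Q0. Q0=[P4] Q1=[P1,P2,P3] Q2=[]
t=18-21: P4@Q0 runs 3, rem=3, I/O yield, promote→Q0. Q0=[P4] Q1=[P1,P2,P3] Q2=[]
t=21-24: P4@Q0 runs 3, rem=0, completes. Q0=[] Q1=[P1,P2,P3] Q2=[]
t=24-28: P1@Q1 runs 4, rem=2, quantum used, demote→Q2. Q0=[] Q1=[P2,P3] Q2=[P1]
t=28-32: P2@Q1 runs 4, rem=6, quantum used, demote→Q2. Q0=[] Q1=[P3] Q2=[P1,P2]
t=32-36: P3@Q1 runs 4, rem=7, quantum used, demote→Q2. Q0=[] Q1=[] Q2=[P1,P2,P3]
t=36-38: P1@Q2 runs 2, rem=0, completes. Q0=[] Q1=[] Q2=[P2,P3]
t=38-44: P2@Q2 runs 6, rem=0, completes. Q0=[] Q1=[] Q2=[P3]
t=44-51: P3@Q2 runs 7, rem=0, completes. Q0=[] Q1=[] Q2=[]

Answer: P4,P1,P2,P3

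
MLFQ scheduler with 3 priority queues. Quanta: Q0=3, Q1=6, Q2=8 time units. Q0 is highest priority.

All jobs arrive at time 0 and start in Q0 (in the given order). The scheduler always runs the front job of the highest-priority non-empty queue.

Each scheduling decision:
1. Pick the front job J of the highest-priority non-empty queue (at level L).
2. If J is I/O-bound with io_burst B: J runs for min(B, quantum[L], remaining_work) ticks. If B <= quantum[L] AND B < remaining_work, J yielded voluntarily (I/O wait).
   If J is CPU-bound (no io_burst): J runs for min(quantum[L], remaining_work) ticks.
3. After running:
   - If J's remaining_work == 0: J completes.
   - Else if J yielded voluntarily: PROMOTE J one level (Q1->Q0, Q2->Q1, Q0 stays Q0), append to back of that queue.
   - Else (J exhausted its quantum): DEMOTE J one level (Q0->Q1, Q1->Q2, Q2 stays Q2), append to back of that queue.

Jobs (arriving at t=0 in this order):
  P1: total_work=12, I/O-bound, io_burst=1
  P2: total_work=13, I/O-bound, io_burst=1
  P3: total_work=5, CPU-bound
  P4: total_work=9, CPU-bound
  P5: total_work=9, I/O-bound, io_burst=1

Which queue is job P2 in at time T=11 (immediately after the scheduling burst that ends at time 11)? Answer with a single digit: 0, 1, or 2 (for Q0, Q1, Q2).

t=0-1: P1@Q0 runs 1, rem=11, I/O yield, promote→Q0. Q0=[P2,P3,P4,P5,P1] Q1=[] Q2=[]
t=1-2: P2@Q0 runs 1, rem=12, I/O yield, promote→Q0. Q0=[P3,P4,P5,P1,P2] Q1=[] Q2=[]
t=2-5: P3@Q0 runs 3, rem=2, quantum used, demote→Q1. Q0=[P4,P5,P1,P2] Q1=[P3] Q2=[]
t=5-8: P4@Q0 runs 3, rem=6, quantum used, demote→Q1. Q0=[P5,P1,P2] Q1=[P3,P4] Q2=[]
t=8-9: P5@Q0 runs 1, rem=8, I/O yield, promote→Q0. Q0=[P1,P2,P5] Q1=[P3,P4] Q2=[]
t=9-10: P1@Q0 runs 1, rem=10, I/O yield, promote→Q0. Q0=[P2,P5,P1] Q1=[P3,P4] Q2=[]
t=10-11: P2@Q0 runs 1, rem=11, I/O yield, promote→Q0. Q0=[P5,P1,P2] Q1=[P3,P4] Q2=[]
t=11-12: P5@Q0 runs 1, rem=7, I/O yield, promote→Q0. Q0=[P1,P2,P5] Q1=[P3,P4] Q2=[]
t=12-13: P1@Q0 runs 1, rem=9, I/O yield, promote→Q0. Q0=[P2,P5,P1] Q1=[P3,P4] Q2=[]
t=13-14: P2@Q0 runs 1, rem=10, I/O yield, promote→Q0. Q0=[P5,P1,P2] Q1=[P3,P4] Q2=[]
t=14-15: P5@Q0 runs 1, rem=6, I/O yield, promote→Q0. Q0=[P1,P2,P5] Q1=[P3,P4] Q2=[]
t=15-16: P1@Q0 runs 1, rem=8, I/O yield, promote→Q0. Q0=[P2,P5,P1] Q1=[P3,P4] Q2=[]
t=16-17: P2@Q0 runs 1, rem=9, I/O yield, promote→Q0. Q0=[P5,P1,P2] Q1=[P3,P4] Q2=[]
t=17-18: P5@Q0 runs 1, rem=5, I/O yield, promote→Q0. Q0=[P1,P2,P5] Q1=[P3,P4] Q2=[]
t=18-19: P1@Q0 runs 1, rem=7, I/O yield, promote→Q0. Q0=[P2,P5,P1] Q1=[P3,P4] Q2=[]
t=19-20: P2@Q0 runs 1, rem=8, I/O yield, promote→Q0. Q0=[P5,P1,P2] Q1=[P3,P4] Q2=[]
t=20-21: P5@Q0 runs 1, rem=4, I/O yield, promote→Q0. Q0=[P1,P2,P5] Q1=[P3,P4] Q2=[]
t=21-22: P1@Q0 runs 1, rem=6, I/O yield, promote→Q0. Q0=[P2,P5,P1] Q1=[P3,P4] Q2=[]
t=22-23: P2@Q0 runs 1, rem=7, I/O yield, promote→Q0. Q0=[P5,P1,P2] Q1=[P3,P4] Q2=[]
t=23-24: P5@Q0 runs 1, rem=3, I/O yield, promote→Q0. Q0=[P1,P2,P5] Q1=[P3,P4] Q2=[]
t=24-25: P1@Q0 runs 1, rem=5, I/O yield, promote→Q0. Q0=[P2,P5,P1] Q1=[P3,P4] Q2=[]
t=25-26: P2@Q0 runs 1, rem=6, I/O yield, promote→Q0. Q0=[P5,P1,P2] Q1=[P3,P4] Q2=[]
t=26-27: P5@Q0 runs 1, rem=2, I/O yield, promote→Q0. Q0=[P1,P2,P5] Q1=[P3,P4] Q2=[]
t=27-28: P1@Q0 runs 1, rem=4, I/O yield, promote→Q0. Q0=[P2,P5,P1] Q1=[P3,P4] Q2=[]
t=28-29: P2@Q0 runs 1, rem=5, I/O yield, promote→Q0. Q0=[P5,P1,P2] Q1=[P3,P4] Q2=[]
t=29-30: P5@Q0 runs 1, rem=1, I/O yield, promote→Q0. Q0=[P1,P2,P5] Q1=[P3,P4] Q2=[]
t=30-31: P1@Q0 runs 1, rem=3, I/O yield, promote→Q0. Q0=[P2,P5,P1] Q1=[P3,P4] Q2=[]
t=31-32: P2@Q0 runs 1, rem=4, I/O yield, promote→Q0. Q0=[P5,P1,P2] Q1=[P3,P4] Q2=[]
t=32-33: P5@Q0 runs 1, rem=0, completes. Q0=[P1,P2] Q1=[P3,P4] Q2=[]
t=33-34: P1@Q0 runs 1, rem=2, I/O yield, promote→Q0. Q0=[P2,P1] Q1=[P3,P4] Q2=[]
t=34-35: P2@Q0 runs 1, rem=3, I/O yield, promote→Q0. Q0=[P1,P2] Q1=[P3,P4] Q2=[]
t=35-36: P1@Q0 runs 1, rem=1, I/O yield, promote→Q0. Q0=[P2,P1] Q1=[P3,P4] Q2=[]
t=36-37: P2@Q0 runs 1, rem=2, I/O yield, promote→Q0. Q0=[P1,P2] Q1=[P3,P4] Q2=[]
t=37-38: P1@Q0 runs 1, rem=0, completes. Q0=[P2] Q1=[P3,P4] Q2=[]
t=38-39: P2@Q0 runs 1, rem=1, I/O yield, promote→Q0. Q0=[P2] Q1=[P3,P4] Q2=[]
t=39-40: P2@Q0 runs 1, rem=0, completes. Q0=[] Q1=[P3,P4] Q2=[]
t=40-42: P3@Q1 runs 2, rem=0, completes. Q0=[] Q1=[P4] Q2=[]
t=42-48: P4@Q1 runs 6, rem=0, completes. Q0=[] Q1=[] Q2=[]

Answer: 0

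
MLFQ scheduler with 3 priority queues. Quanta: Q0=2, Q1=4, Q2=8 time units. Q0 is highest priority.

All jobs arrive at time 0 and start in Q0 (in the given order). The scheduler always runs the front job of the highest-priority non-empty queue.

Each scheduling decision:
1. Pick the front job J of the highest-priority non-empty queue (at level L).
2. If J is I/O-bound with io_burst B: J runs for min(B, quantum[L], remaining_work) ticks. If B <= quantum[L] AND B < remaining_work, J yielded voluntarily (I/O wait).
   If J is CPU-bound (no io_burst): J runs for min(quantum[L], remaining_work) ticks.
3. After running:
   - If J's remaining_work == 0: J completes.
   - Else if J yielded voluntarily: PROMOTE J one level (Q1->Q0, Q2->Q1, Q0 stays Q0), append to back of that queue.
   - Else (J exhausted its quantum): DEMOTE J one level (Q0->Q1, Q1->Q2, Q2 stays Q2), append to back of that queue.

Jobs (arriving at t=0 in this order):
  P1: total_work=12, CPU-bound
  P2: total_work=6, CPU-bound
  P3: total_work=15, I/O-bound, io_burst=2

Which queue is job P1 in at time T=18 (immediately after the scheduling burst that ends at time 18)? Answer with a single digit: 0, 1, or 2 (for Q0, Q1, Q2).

Answer: 1

Derivation:
t=0-2: P1@Q0 runs 2, rem=10, quantum used, demote→Q1. Q0=[P2,P3] Q1=[P1] Q2=[]
t=2-4: P2@Q0 runs 2, rem=4, quantum used, demote→Q1. Q0=[P3] Q1=[P1,P2] Q2=[]
t=4-6: P3@Q0 runs 2, rem=13, I/O yield, promote→Q0. Q0=[P3] Q1=[P1,P2] Q2=[]
t=6-8: P3@Q0 runs 2, rem=11, I/O yield, promote→Q0. Q0=[P3] Q1=[P1,P2] Q2=[]
t=8-10: P3@Q0 runs 2, rem=9, I/O yield, promote→Q0. Q0=[P3] Q1=[P1,P2] Q2=[]
t=10-12: P3@Q0 runs 2, rem=7, I/O yield, promote→Q0. Q0=[P3] Q1=[P1,P2] Q2=[]
t=12-14: P3@Q0 runs 2, rem=5, I/O yield, promote→Q0. Q0=[P3] Q1=[P1,P2] Q2=[]
t=14-16: P3@Q0 runs 2, rem=3, I/O yield, promote→Q0. Q0=[P3] Q1=[P1,P2] Q2=[]
t=16-18: P3@Q0 runs 2, rem=1, I/O yield, promote→Q0. Q0=[P3] Q1=[P1,P2] Q2=[]
t=18-19: P3@Q0 runs 1, rem=0, completes. Q0=[] Q1=[P1,P2] Q2=[]
t=19-23: P1@Q1 runs 4, rem=6, quantum used, demote→Q2. Q0=[] Q1=[P2] Q2=[P1]
t=23-27: P2@Q1 runs 4, rem=0, completes. Q0=[] Q1=[] Q2=[P1]
t=27-33: P1@Q2 runs 6, rem=0, completes. Q0=[] Q1=[] Q2=[]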